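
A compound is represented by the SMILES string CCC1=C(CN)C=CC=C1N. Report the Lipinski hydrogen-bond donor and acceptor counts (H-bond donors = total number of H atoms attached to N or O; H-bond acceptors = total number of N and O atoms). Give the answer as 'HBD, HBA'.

4, 2

Donors: find every N or O and count the H atoms it carries.
  atom 6 (N): bond orders sum to 1 → 2 H
  atom 11 (N): bond orders sum to 1 → 2 H
Lipinski HBD = 4.
Acceptors: N atoms = 2, O atoms = 0 → HBA = 2.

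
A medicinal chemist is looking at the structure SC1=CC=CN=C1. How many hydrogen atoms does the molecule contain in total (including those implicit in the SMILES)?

5

Walk through each heavy atom and fill implicit hydrogens from standard valence (C 4, N 3, O 2, S 2, halogen 1):
  atom 1: S, bond orders sum to 1 (valence 2) → 1 H
  atom 2: C, bond orders sum to 4 (valence 4) → 0 H
  atom 3: C, bond orders sum to 3 (valence 4) → 1 H
  atom 4: C, bond orders sum to 3 (valence 4) → 1 H
  atom 5: C, bond orders sum to 3 (valence 4) → 1 H
  atom 6: N, bond orders sum to 3 (valence 3) → 0 H
  atom 7: C, bond orders sum to 3 (valence 4) → 1 H
Total hydrogens: 5.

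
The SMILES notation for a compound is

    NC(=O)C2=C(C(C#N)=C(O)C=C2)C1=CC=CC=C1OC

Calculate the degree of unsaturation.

11

Molecular formula: C15H12N2O3.
DoU = (2C + 2 + N − H − X) / 2, where X is the halogen count and O/S are ignored.
    = (2·15 + 2 + 2 − 12 − 0) / 2 = 22 / 2 = 11.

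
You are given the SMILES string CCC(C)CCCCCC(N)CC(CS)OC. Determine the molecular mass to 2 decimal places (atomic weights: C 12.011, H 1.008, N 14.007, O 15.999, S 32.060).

261.47 g/mol

First, the molecular formula is C14H31NOS (counting implicit H from valence).
  C: 14 × 12.011 = 168.154
  H: 31 × 1.008 = 31.248
  N: 1 × 14.007 = 14.007
  O: 1 × 15.999 = 15.999
  S: 1 × 32.060 = 32.060
Sum: 14×12.011 + 31×1.008 + 1×14.007 + 1×15.999 + 1×32.060 = 261.468 → 261.47 g/mol.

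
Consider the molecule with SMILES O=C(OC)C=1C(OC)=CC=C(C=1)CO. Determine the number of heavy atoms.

14

Every atom symbol written in the SMILES (organic subset) is one heavy atom; implicit H are not written.
Heavy atoms by element → C:10, O:4.
Total: 14.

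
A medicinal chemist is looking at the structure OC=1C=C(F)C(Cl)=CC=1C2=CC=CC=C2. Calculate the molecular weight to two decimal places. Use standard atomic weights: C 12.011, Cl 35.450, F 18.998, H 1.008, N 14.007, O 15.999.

First, the molecular formula is C12H8ClFO (counting implicit H from valence).
  C: 12 × 12.011 = 144.132
  Cl: 1 × 35.450 = 35.450
  F: 1 × 18.998 = 18.998
  H: 8 × 1.008 = 8.064
  O: 1 × 15.999 = 15.999
Sum: 12×12.011 + 1×35.450 + 1×18.998 + 8×1.008 + 1×15.999 = 222.643 → 222.64 g/mol.

222.64 g/mol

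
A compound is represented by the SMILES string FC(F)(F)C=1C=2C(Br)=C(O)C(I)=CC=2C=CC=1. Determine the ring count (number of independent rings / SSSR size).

In SMILES, each pair of matching ring-closure digits denotes one ring-closing bond; the number of such bonds equals the number of independent rings.
Ring-closure bonds here: 2.

2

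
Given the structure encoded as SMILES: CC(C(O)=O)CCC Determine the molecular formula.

C6H12O2

Walk through each heavy atom and fill implicit hydrogens from standard valence (C 4, N 3, O 2, S 2, halogen 1):
  atom 1: C, bond orders sum to 1 (valence 4) → 3 H
  atom 2: C, bond orders sum to 3 (valence 4) → 1 H
  atom 3: C, bond orders sum to 4 (valence 4) → 0 H
  atom 4: O, bond orders sum to 1 (valence 2) → 1 H
  atom 5: O, bond orders sum to 2 (valence 2) → 0 H
  atom 6: C, bond orders sum to 2 (valence 4) → 2 H
  atom 7: C, bond orders sum to 2 (valence 4) → 2 H
  atom 8: C, bond orders sum to 1 (valence 4) → 3 H
Totals → C:6, H:12, O:2.
In Hill order: C6H12O2.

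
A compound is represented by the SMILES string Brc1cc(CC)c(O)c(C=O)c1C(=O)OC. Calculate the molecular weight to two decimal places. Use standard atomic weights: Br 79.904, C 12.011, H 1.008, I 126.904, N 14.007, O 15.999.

First, the molecular formula is C11H11BrO4 (counting implicit H from valence).
  Br: 1 × 79.904 = 79.904
  C: 11 × 12.011 = 132.121
  H: 11 × 1.008 = 11.088
  O: 4 × 15.999 = 63.996
Sum: 1×79.904 + 11×12.011 + 11×1.008 + 4×15.999 = 287.109 → 287.11 g/mol.

287.11 g/mol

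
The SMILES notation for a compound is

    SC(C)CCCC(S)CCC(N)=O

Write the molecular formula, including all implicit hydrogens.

Walk through each heavy atom and fill implicit hydrogens from standard valence (C 4, N 3, O 2, S 2, halogen 1):
  atom 1: S, bond orders sum to 1 (valence 2) → 1 H
  atom 2: C, bond orders sum to 3 (valence 4) → 1 H
  atom 3: C, bond orders sum to 1 (valence 4) → 3 H
  atom 4: C, bond orders sum to 2 (valence 4) → 2 H
  atom 5: C, bond orders sum to 2 (valence 4) → 2 H
  atom 6: C, bond orders sum to 2 (valence 4) → 2 H
  atom 7: C, bond orders sum to 3 (valence 4) → 1 H
  atom 8: S, bond orders sum to 1 (valence 2) → 1 H
  atom 9: C, bond orders sum to 2 (valence 4) → 2 H
  atom 10: C, bond orders sum to 2 (valence 4) → 2 H
  atom 11: C, bond orders sum to 4 (valence 4) → 0 H
  atom 12: N, bond orders sum to 1 (valence 3) → 2 H
  atom 13: O, bond orders sum to 2 (valence 2) → 0 H
Totals → C:9, H:19, N:1, O:1, S:2.
In Hill order: C9H19NOS2.

C9H19NOS2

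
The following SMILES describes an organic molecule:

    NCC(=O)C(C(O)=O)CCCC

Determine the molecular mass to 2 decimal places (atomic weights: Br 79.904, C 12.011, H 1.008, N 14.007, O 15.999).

First, the molecular formula is C8H15NO3 (counting implicit H from valence).
  C: 8 × 12.011 = 96.088
  H: 15 × 1.008 = 15.120
  N: 1 × 14.007 = 14.007
  O: 3 × 15.999 = 47.997
Sum: 8×12.011 + 15×1.008 + 1×14.007 + 3×15.999 = 173.212 → 173.21 g/mol.

173.21 g/mol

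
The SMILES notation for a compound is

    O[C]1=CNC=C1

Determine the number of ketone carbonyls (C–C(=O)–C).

Scan the SMILES for the ketone motif — none present.
Groups that are present: 1 hydroxyl.

0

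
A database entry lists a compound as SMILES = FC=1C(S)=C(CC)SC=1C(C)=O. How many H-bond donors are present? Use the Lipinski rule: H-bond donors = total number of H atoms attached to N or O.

0

Donors: find every N or O and count the H atoms it carries.
  atom 12 (O): bond orders sum to 2 → 0 H
Lipinski HBD = 0.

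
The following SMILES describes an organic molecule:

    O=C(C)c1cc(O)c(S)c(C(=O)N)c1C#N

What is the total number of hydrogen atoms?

8

Walk through each heavy atom and fill implicit hydrogens from standard valence (C 4, N 3, O 2, S 2, halogen 1); for lowercase aromatic atoms, an aromatic c carries 1 H when it has two neighbours and 0 H with three, and aromatic n carries 0 H:
  atom 1: O, bond orders sum to 2 (valence 2) → 0 H
  atom 2: C, bond orders sum to 4 (valence 4) → 0 H
  atom 3: C, bond orders sum to 1 (valence 4) → 3 H
  atom 4: aromatic c, 3 neighbours → 0 H
  atom 5: aromatic c, 2 neighbours → 1 H
  atom 6: aromatic c, 3 neighbours → 0 H
  atom 7: O, bond orders sum to 1 (valence 2) → 1 H
  atom 8: aromatic c, 3 neighbours → 0 H
  atom 9: S, bond orders sum to 1 (valence 2) → 1 H
  atom 10: aromatic c, 3 neighbours → 0 H
  atom 11: C, bond orders sum to 4 (valence 4) → 0 H
  atom 12: O, bond orders sum to 2 (valence 2) → 0 H
  atom 13: N, bond orders sum to 1 (valence 3) → 2 H
  atom 14: aromatic c, 3 neighbours → 0 H
  atom 15: C, bond orders sum to 4 (valence 4) → 0 H
  atom 16: N, bond orders sum to 3 (valence 3) → 0 H
Total hydrogens: 8.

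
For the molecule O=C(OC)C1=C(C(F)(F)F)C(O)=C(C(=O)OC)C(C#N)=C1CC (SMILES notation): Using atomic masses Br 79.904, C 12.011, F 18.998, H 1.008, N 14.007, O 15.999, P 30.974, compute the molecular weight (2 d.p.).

331.25 g/mol

First, the molecular formula is C14H12F3NO5 (counting implicit H from valence).
  C: 14 × 12.011 = 168.154
  F: 3 × 18.998 = 56.994
  H: 12 × 1.008 = 12.096
  N: 1 × 14.007 = 14.007
  O: 5 × 15.999 = 79.995
Sum: 14×12.011 + 3×18.998 + 12×1.008 + 1×14.007 + 5×15.999 = 331.246 → 331.25 g/mol.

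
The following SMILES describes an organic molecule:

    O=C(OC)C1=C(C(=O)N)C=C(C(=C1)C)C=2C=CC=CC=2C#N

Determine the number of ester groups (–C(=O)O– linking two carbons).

The ester motif appears at heavy-atom position 2 in the SMILES.
Other groups present: 1 amide, 1 nitrile.
Ester count: 1.

1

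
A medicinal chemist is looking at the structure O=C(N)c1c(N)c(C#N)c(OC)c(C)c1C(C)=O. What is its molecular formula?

C12H13N3O3

Walk through each heavy atom and fill implicit hydrogens from standard valence (C 4, N 3, O 2, S 2, halogen 1); for lowercase aromatic atoms, an aromatic c carries 1 H when it has two neighbours and 0 H with three, and aromatic n carries 0 H:
  atom 1: O, bond orders sum to 2 (valence 2) → 0 H
  atom 2: C, bond orders sum to 4 (valence 4) → 0 H
  atom 3: N, bond orders sum to 1 (valence 3) → 2 H
  atom 4: aromatic c, 3 neighbours → 0 H
  atom 5: aromatic c, 3 neighbours → 0 H
  atom 6: N, bond orders sum to 1 (valence 3) → 2 H
  atom 7: aromatic c, 3 neighbours → 0 H
  atom 8: C, bond orders sum to 4 (valence 4) → 0 H
  atom 9: N, bond orders sum to 3 (valence 3) → 0 H
  atom 10: aromatic c, 3 neighbours → 0 H
  atom 11: O, bond orders sum to 2 (valence 2) → 0 H
  atom 12: C, bond orders sum to 1 (valence 4) → 3 H
  atom 13: aromatic c, 3 neighbours → 0 H
  atom 14: C, bond orders sum to 1 (valence 4) → 3 H
  atom 15: aromatic c, 3 neighbours → 0 H
  atom 16: C, bond orders sum to 4 (valence 4) → 0 H
  atom 17: C, bond orders sum to 1 (valence 4) → 3 H
  atom 18: O, bond orders sum to 2 (valence 2) → 0 H
Totals → C:12, H:13, N:3, O:3.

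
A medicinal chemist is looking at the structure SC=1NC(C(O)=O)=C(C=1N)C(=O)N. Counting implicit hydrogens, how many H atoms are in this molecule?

Walk through each heavy atom and fill implicit hydrogens from standard valence (C 4, N 3, O 2, S 2, halogen 1):
  atom 1: S, bond orders sum to 1 (valence 2) → 1 H
  atom 2: C, bond orders sum to 4 (valence 4) → 0 H
  atom 3: N, bond orders sum to 2 (valence 3) → 1 H
  atom 4: C, bond orders sum to 4 (valence 4) → 0 H
  atom 5: C, bond orders sum to 4 (valence 4) → 0 H
  atom 6: O, bond orders sum to 1 (valence 2) → 1 H
  atom 7: O, bond orders sum to 2 (valence 2) → 0 H
  atom 8: C, bond orders sum to 4 (valence 4) → 0 H
  atom 9: C, bond orders sum to 4 (valence 4) → 0 H
  atom 10: N, bond orders sum to 1 (valence 3) → 2 H
  atom 11: C, bond orders sum to 4 (valence 4) → 0 H
  atom 12: O, bond orders sum to 2 (valence 2) → 0 H
  atom 13: N, bond orders sum to 1 (valence 3) → 2 H
Total hydrogens: 7.

7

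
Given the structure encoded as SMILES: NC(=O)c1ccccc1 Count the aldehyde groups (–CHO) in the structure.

Scan the SMILES for the aldehyde motif — none present.
Groups that are present: 1 amide.

0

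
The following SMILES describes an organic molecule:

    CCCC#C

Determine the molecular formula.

Walk through each heavy atom and fill implicit hydrogens from standard valence (C 4, N 3, O 2, S 2, halogen 1):
  atom 1: C, bond orders sum to 1 (valence 4) → 3 H
  atom 2: C, bond orders sum to 2 (valence 4) → 2 H
  atom 3: C, bond orders sum to 2 (valence 4) → 2 H
  atom 4: C, bond orders sum to 4 (valence 4) → 0 H
  atom 5: C, bond orders sum to 3 (valence 4) → 1 H
Totals → C:5, H:8.
In Hill order: C5H8.

C5H8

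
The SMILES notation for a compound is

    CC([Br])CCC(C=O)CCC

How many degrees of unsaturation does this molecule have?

Molecular formula: C9H17BrO.
DoU = (2C + 2 + N − H − X) / 2, where X is the halogen count and O/S are ignored.
    = (2·9 + 2 + 0 − 17 − 1) / 2 = 2 / 2 = 1.

1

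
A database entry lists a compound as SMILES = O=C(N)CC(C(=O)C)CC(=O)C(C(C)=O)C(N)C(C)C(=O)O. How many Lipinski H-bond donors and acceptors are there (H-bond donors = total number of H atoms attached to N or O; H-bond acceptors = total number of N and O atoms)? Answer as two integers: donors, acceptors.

Donors: find every N or O and count the H atoms it carries.
  atom 1 (O): bond orders sum to 2 → 0 H
  atom 3 (N): bond orders sum to 1 → 2 H
  atom 7 (O): bond orders sum to 2 → 0 H
  atom 11 (O): bond orders sum to 2 → 0 H
  atom 15 (O): bond orders sum to 2 → 0 H
  atom 17 (N): bond orders sum to 1 → 2 H
  atom 21 (O): bond orders sum to 2 → 0 H
  atom 22 (O): bond orders sum to 1 → 1 H
Lipinski HBD = 5.
Acceptors: N atoms = 2, O atoms = 6 → HBA = 8.

5, 8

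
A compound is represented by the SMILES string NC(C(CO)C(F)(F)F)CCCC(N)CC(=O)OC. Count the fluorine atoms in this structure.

3

Scan the SMILES for F atoms (remember two-letter symbols like Cl and Br are single atoms).
Fluorine count: 3.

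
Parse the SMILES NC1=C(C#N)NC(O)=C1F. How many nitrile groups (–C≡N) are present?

1

The nitrile motif appears at heavy-atom position 4 in the SMILES.
Other groups present: 1 hydroxyl, 1 primary amine.
Nitrile count: 1.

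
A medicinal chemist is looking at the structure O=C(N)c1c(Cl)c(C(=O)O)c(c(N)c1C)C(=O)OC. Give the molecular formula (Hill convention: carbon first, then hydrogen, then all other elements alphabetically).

Walk through each heavy atom and fill implicit hydrogens from standard valence (C 4, N 3, O 2, S 2, halogen 1); for lowercase aromatic atoms, an aromatic c carries 1 H when it has two neighbours and 0 H with three, and aromatic n carries 0 H:
  atom 1: O, bond orders sum to 2 (valence 2) → 0 H
  atom 2: C, bond orders sum to 4 (valence 4) → 0 H
  atom 3: N, bond orders sum to 1 (valence 3) → 2 H
  atom 4: aromatic c, 3 neighbours → 0 H
  atom 5: aromatic c, 3 neighbours → 0 H
  atom 6: Cl (halogen, monovalent) → 0 H
  atom 7: aromatic c, 3 neighbours → 0 H
  atom 8: C, bond orders sum to 4 (valence 4) → 0 H
  atom 9: O, bond orders sum to 2 (valence 2) → 0 H
  atom 10: O, bond orders sum to 1 (valence 2) → 1 H
  atom 11: aromatic c, 3 neighbours → 0 H
  atom 12: aromatic c, 3 neighbours → 0 H
  atom 13: N, bond orders sum to 1 (valence 3) → 2 H
  atom 14: aromatic c, 3 neighbours → 0 H
  atom 15: C, bond orders sum to 1 (valence 4) → 3 H
  atom 16: C, bond orders sum to 4 (valence 4) → 0 H
  atom 17: O, bond orders sum to 2 (valence 2) → 0 H
  atom 18: O, bond orders sum to 2 (valence 2) → 0 H
  atom 19: C, bond orders sum to 1 (valence 4) → 3 H
Totals → C:11, H:11, Cl:1, N:2, O:5.

C11H11ClN2O5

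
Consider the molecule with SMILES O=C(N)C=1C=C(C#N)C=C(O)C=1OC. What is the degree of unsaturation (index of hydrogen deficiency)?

Molecular formula: C9H8N2O3.
DoU = (2C + 2 + N − H − X) / 2, where X is the halogen count and O/S are ignored.
    = (2·9 + 2 + 2 − 8 − 0) / 2 = 14 / 2 = 7.

7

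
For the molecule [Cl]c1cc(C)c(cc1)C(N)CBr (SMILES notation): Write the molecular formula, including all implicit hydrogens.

Walk through each heavy atom and fill implicit hydrogens from standard valence (C 4, N 3, O 2, S 2, halogen 1); for lowercase aromatic atoms, an aromatic c carries 1 H when it has two neighbours and 0 H with three, and aromatic n carries 0 H:
  atom 1: Cl with explicit H count 0
  atom 2: aromatic c, 3 neighbours → 0 H
  atom 3: aromatic c, 2 neighbours → 1 H
  atom 4: aromatic c, 3 neighbours → 0 H
  atom 5: C, bond orders sum to 1 (valence 4) → 3 H
  atom 6: aromatic c, 3 neighbours → 0 H
  atom 7: aromatic c, 2 neighbours → 1 H
  atom 8: aromatic c, 2 neighbours → 1 H
  atom 9: C, bond orders sum to 3 (valence 4) → 1 H
  atom 10: N, bond orders sum to 1 (valence 3) → 2 H
  atom 11: C, bond orders sum to 2 (valence 4) → 2 H
  atom 12: Br (halogen, monovalent) → 0 H
Totals → C:9, H:11, Br:1, Cl:1, N:1.
In Hill order: C9H11BrClN.

C9H11BrClN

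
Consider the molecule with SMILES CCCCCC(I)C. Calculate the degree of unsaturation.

0

Degree of unsaturation = (number of rings) + (number of π bonds).
Ring closures in the SMILES: 0.
π bonds: none → 0 DoU from unsaturation.
Total DoU = 0 + 0 = 0.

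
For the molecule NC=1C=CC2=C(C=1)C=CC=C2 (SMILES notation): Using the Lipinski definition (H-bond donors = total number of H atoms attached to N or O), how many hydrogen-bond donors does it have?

Donors: find every N or O and count the H atoms it carries.
  atom 1 (N): bond orders sum to 1 → 2 H
Lipinski HBD = 2.

2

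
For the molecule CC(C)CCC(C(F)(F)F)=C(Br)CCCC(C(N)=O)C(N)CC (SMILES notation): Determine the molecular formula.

Walk through each heavy atom and fill implicit hydrogens from standard valence (C 4, N 3, O 2, S 2, halogen 1):
  atom 1: C, bond orders sum to 1 (valence 4) → 3 H
  atom 2: C, bond orders sum to 3 (valence 4) → 1 H
  atom 3: C, bond orders sum to 1 (valence 4) → 3 H
  atom 4: C, bond orders sum to 2 (valence 4) → 2 H
  atom 5: C, bond orders sum to 2 (valence 4) → 2 H
  atom 6: C, bond orders sum to 4 (valence 4) → 0 H
  atom 7: C, bond orders sum to 4 (valence 4) → 0 H
  atom 8: F (halogen, monovalent) → 0 H
  atom 9: F (halogen, monovalent) → 0 H
  atom 10: F (halogen, monovalent) → 0 H
  atom 11: C, bond orders sum to 4 (valence 4) → 0 H
  atom 12: Br (halogen, monovalent) → 0 H
  atom 13: C, bond orders sum to 2 (valence 4) → 2 H
  atom 14: C, bond orders sum to 2 (valence 4) → 2 H
  atom 15: C, bond orders sum to 2 (valence 4) → 2 H
  atom 16: C, bond orders sum to 3 (valence 4) → 1 H
  atom 17: C, bond orders sum to 4 (valence 4) → 0 H
  atom 18: N, bond orders sum to 1 (valence 3) → 2 H
  atom 19: O, bond orders sum to 2 (valence 2) → 0 H
  atom 20: C, bond orders sum to 3 (valence 4) → 1 H
  atom 21: N, bond orders sum to 1 (valence 3) → 2 H
  atom 22: C, bond orders sum to 2 (valence 4) → 2 H
  atom 23: C, bond orders sum to 1 (valence 4) → 3 H
Totals → C:16, H:28, Br:1, F:3, N:2, O:1.
In Hill order: C16H28BrF3N2O.

C16H28BrF3N2O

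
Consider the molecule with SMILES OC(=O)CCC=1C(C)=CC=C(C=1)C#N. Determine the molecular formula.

C11H11NO2

Walk through each heavy atom and fill implicit hydrogens from standard valence (C 4, N 3, O 2, S 2, halogen 1):
  atom 1: O, bond orders sum to 1 (valence 2) → 1 H
  atom 2: C, bond orders sum to 4 (valence 4) → 0 H
  atom 3: O, bond orders sum to 2 (valence 2) → 0 H
  atom 4: C, bond orders sum to 2 (valence 4) → 2 H
  atom 5: C, bond orders sum to 2 (valence 4) → 2 H
  atom 6: C, bond orders sum to 4 (valence 4) → 0 H
  atom 7: C, bond orders sum to 4 (valence 4) → 0 H
  atom 8: C, bond orders sum to 1 (valence 4) → 3 H
  atom 9: C, bond orders sum to 3 (valence 4) → 1 H
  atom 10: C, bond orders sum to 3 (valence 4) → 1 H
  atom 11: C, bond orders sum to 4 (valence 4) → 0 H
  atom 12: C, bond orders sum to 3 (valence 4) → 1 H
  atom 13: C, bond orders sum to 4 (valence 4) → 0 H
  atom 14: N, bond orders sum to 3 (valence 3) → 0 H
Totals → C:11, H:11, N:1, O:2.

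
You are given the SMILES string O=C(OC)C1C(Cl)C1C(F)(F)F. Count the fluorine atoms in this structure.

Scan the SMILES for F atoms (remember two-letter symbols like Cl and Br are single atoms).
Fluorine count: 3.

3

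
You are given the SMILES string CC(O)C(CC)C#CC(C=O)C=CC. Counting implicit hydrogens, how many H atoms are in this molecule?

18

Walk through each heavy atom and fill implicit hydrogens from standard valence (C 4, N 3, O 2, S 2, halogen 1):
  atom 1: C, bond orders sum to 1 (valence 4) → 3 H
  atom 2: C, bond orders sum to 3 (valence 4) → 1 H
  atom 3: O, bond orders sum to 1 (valence 2) → 1 H
  atom 4: C, bond orders sum to 3 (valence 4) → 1 H
  atom 5: C, bond orders sum to 2 (valence 4) → 2 H
  atom 6: C, bond orders sum to 1 (valence 4) → 3 H
  atom 7: C, bond orders sum to 4 (valence 4) → 0 H
  atom 8: C, bond orders sum to 4 (valence 4) → 0 H
  atom 9: C, bond orders sum to 3 (valence 4) → 1 H
  atom 10: C, bond orders sum to 3 (valence 4) → 1 H
  atom 11: O, bond orders sum to 2 (valence 2) → 0 H
  atom 12: C, bond orders sum to 3 (valence 4) → 1 H
  atom 13: C, bond orders sum to 3 (valence 4) → 1 H
  atom 14: C, bond orders sum to 1 (valence 4) → 3 H
Total hydrogens: 18.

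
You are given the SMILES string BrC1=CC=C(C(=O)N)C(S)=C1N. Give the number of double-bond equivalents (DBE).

5

Molecular formula: C7H7BrN2OS.
DoU = (2C + 2 + N − H − X) / 2, where X is the halogen count and O/S are ignored.
    = (2·7 + 2 + 2 − 7 − 1) / 2 = 10 / 2 = 5.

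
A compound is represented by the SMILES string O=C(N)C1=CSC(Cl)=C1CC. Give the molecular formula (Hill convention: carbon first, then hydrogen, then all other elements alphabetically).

Walk through each heavy atom and fill implicit hydrogens from standard valence (C 4, N 3, O 2, S 2, halogen 1):
  atom 1: O, bond orders sum to 2 (valence 2) → 0 H
  atom 2: C, bond orders sum to 4 (valence 4) → 0 H
  atom 3: N, bond orders sum to 1 (valence 3) → 2 H
  atom 4: C, bond orders sum to 4 (valence 4) → 0 H
  atom 5: C, bond orders sum to 3 (valence 4) → 1 H
  atom 6: S, bond orders sum to 2 (valence 2) → 0 H
  atom 7: C, bond orders sum to 4 (valence 4) → 0 H
  atom 8: Cl (halogen, monovalent) → 0 H
  atom 9: C, bond orders sum to 4 (valence 4) → 0 H
  atom 10: C, bond orders sum to 2 (valence 4) → 2 H
  atom 11: C, bond orders sum to 1 (valence 4) → 3 H
Totals → C:7, H:8, Cl:1, N:1, O:1, S:1.

C7H8ClNOS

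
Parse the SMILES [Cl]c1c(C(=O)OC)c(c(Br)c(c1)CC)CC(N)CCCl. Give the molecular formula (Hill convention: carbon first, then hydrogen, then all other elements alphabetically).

C14H18BrCl2NO2

Walk through each heavy atom and fill implicit hydrogens from standard valence (C 4, N 3, O 2, S 2, halogen 1); for lowercase aromatic atoms, an aromatic c carries 1 H when it has two neighbours and 0 H with three, and aromatic n carries 0 H:
  atom 1: Cl with explicit H count 0
  atom 2: aromatic c, 3 neighbours → 0 H
  atom 3: aromatic c, 3 neighbours → 0 H
  atom 4: C, bond orders sum to 4 (valence 4) → 0 H
  atom 5: O, bond orders sum to 2 (valence 2) → 0 H
  atom 6: O, bond orders sum to 2 (valence 2) → 0 H
  atom 7: C, bond orders sum to 1 (valence 4) → 3 H
  atom 8: aromatic c, 3 neighbours → 0 H
  atom 9: aromatic c, 3 neighbours → 0 H
  atom 10: Br (halogen, monovalent) → 0 H
  atom 11: aromatic c, 3 neighbours → 0 H
  atom 12: aromatic c, 2 neighbours → 1 H
  atom 13: C, bond orders sum to 2 (valence 4) → 2 H
  atom 14: C, bond orders sum to 1 (valence 4) → 3 H
  atom 15: C, bond orders sum to 2 (valence 4) → 2 H
  atom 16: C, bond orders sum to 3 (valence 4) → 1 H
  atom 17: N, bond orders sum to 1 (valence 3) → 2 H
  atom 18: C, bond orders sum to 2 (valence 4) → 2 H
  atom 19: C, bond orders sum to 2 (valence 4) → 2 H
  atom 20: Cl (halogen, monovalent) → 0 H
Totals → C:14, H:18, Br:1, Cl:2, N:1, O:2.
In Hill order: C14H18BrCl2NO2.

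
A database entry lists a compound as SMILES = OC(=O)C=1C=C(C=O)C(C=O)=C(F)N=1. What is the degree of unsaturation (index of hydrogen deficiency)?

Degree of unsaturation = (number of rings) + (number of π bonds).
Ring closures in the SMILES: 1.
π bonds: 6 double bonds (each 1 DoU) → 6 DoU from unsaturation.
Total DoU = 1 + 6 = 7.

7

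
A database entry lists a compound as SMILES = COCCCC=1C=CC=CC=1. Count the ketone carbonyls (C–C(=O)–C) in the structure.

0

Scan the SMILES for the ketone motif — none present.
Groups that are present: 1 ether.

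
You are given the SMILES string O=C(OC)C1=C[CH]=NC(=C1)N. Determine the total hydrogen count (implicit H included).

Walk through each heavy atom and fill implicit hydrogens from standard valence (C 4, N 3, O 2, S 2, halogen 1):
  atom 1: O, bond orders sum to 2 (valence 2) → 0 H
  atom 2: C, bond orders sum to 4 (valence 4) → 0 H
  atom 3: O, bond orders sum to 2 (valence 2) → 0 H
  atom 4: C, bond orders sum to 1 (valence 4) → 3 H
  atom 5: C, bond orders sum to 4 (valence 4) → 0 H
  atom 6: C, bond orders sum to 3 (valence 4) → 1 H
  atom 7: C with explicit H count 1
  atom 8: N, bond orders sum to 3 (valence 3) → 0 H
  atom 9: C, bond orders sum to 4 (valence 4) → 0 H
  atom 10: C, bond orders sum to 3 (valence 4) → 1 H
  atom 11: N, bond orders sum to 1 (valence 3) → 2 H
Total hydrogens: 8.

8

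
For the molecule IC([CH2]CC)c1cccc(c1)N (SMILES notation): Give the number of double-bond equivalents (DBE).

4

Molecular formula: C10H14IN.
DoU = (2C + 2 + N − H − X) / 2, where X is the halogen count and O/S are ignored.
    = (2·10 + 2 + 1 − 14 − 1) / 2 = 8 / 2 = 4.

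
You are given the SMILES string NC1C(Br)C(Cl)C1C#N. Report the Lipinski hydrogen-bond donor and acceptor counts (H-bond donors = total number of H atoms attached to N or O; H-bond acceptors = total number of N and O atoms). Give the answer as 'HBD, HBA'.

2, 2

Donors: find every N or O and count the H atoms it carries.
  atom 1 (N): bond orders sum to 1 → 2 H
  atom 9 (N): bond orders sum to 3 → 0 H
Lipinski HBD = 2.
Acceptors: N atoms = 2, O atoms = 0 → HBA = 2.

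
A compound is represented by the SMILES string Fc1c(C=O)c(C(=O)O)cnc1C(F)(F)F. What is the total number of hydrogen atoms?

3

Walk through each heavy atom and fill implicit hydrogens from standard valence (C 4, N 3, O 2, S 2, halogen 1); for lowercase aromatic atoms, an aromatic c carries 1 H when it has two neighbours and 0 H with three, and aromatic n carries 0 H:
  atom 1: F (halogen, monovalent) → 0 H
  atom 2: aromatic c, 3 neighbours → 0 H
  atom 3: aromatic c, 3 neighbours → 0 H
  atom 4: C, bond orders sum to 3 (valence 4) → 1 H
  atom 5: O, bond orders sum to 2 (valence 2) → 0 H
  atom 6: aromatic c, 3 neighbours → 0 H
  atom 7: C, bond orders sum to 4 (valence 4) → 0 H
  atom 8: O, bond orders sum to 2 (valence 2) → 0 H
  atom 9: O, bond orders sum to 1 (valence 2) → 1 H
  atom 10: aromatic c, 2 neighbours → 1 H
  atom 11: aromatic n, 2 neighbours → 0 H
  atom 12: aromatic c, 3 neighbours → 0 H
  atom 13: C, bond orders sum to 4 (valence 4) → 0 H
  atom 14: F (halogen, monovalent) → 0 H
  atom 15: F (halogen, monovalent) → 0 H
  atom 16: F (halogen, monovalent) → 0 H
Total hydrogens: 3.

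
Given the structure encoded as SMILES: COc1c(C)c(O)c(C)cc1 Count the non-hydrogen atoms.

Every atom symbol written in the SMILES (organic subset) is one heavy atom; implicit H are not written.
Heavy atoms by element → C:9, O:2.
Total: 11.

11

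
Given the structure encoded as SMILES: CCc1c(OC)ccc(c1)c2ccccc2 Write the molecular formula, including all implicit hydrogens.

C15H16O

Walk through each heavy atom and fill implicit hydrogens from standard valence (C 4, N 3, O 2, S 2, halogen 1); for lowercase aromatic atoms, an aromatic c carries 1 H when it has two neighbours and 0 H with three, and aromatic n carries 0 H:
  atom 1: C, bond orders sum to 1 (valence 4) → 3 H
  atom 2: C, bond orders sum to 2 (valence 4) → 2 H
  atom 3: aromatic c, 3 neighbours → 0 H
  atom 4: aromatic c, 3 neighbours → 0 H
  atom 5: O, bond orders sum to 2 (valence 2) → 0 H
  atom 6: C, bond orders sum to 1 (valence 4) → 3 H
  atom 7: aromatic c, 2 neighbours → 1 H
  atom 8: aromatic c, 2 neighbours → 1 H
  atom 9: aromatic c, 3 neighbours → 0 H
  atom 10: aromatic c, 2 neighbours → 1 H
  atom 11: aromatic c, 3 neighbours → 0 H
  atom 12: aromatic c, 2 neighbours → 1 H
  atom 13: aromatic c, 2 neighbours → 1 H
  atom 14: aromatic c, 2 neighbours → 1 H
  atom 15: aromatic c, 2 neighbours → 1 H
  atom 16: aromatic c, 2 neighbours → 1 H
Totals → C:15, H:16, O:1.
In Hill order: C15H16O.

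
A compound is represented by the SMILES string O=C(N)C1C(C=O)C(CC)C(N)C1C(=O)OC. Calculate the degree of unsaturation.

Molecular formula: C11H18N2O4.
DoU = (2C + 2 + N − H − X) / 2, where X is the halogen count and O/S are ignored.
    = (2·11 + 2 + 2 − 18 − 0) / 2 = 8 / 2 = 4.

4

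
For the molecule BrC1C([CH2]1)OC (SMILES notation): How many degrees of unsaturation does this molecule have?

Degree of unsaturation = (number of rings) + (number of π bonds).
Ring closures in the SMILES: 1.
π bonds: none → 0 DoU from unsaturation.
Total DoU = 1 + 0 = 1.

1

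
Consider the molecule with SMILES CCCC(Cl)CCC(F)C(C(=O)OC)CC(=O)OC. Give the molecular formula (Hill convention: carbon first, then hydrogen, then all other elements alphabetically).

Walk through each heavy atom and fill implicit hydrogens from standard valence (C 4, N 3, O 2, S 2, halogen 1):
  atom 1: C, bond orders sum to 1 (valence 4) → 3 H
  atom 2: C, bond orders sum to 2 (valence 4) → 2 H
  atom 3: C, bond orders sum to 2 (valence 4) → 2 H
  atom 4: C, bond orders sum to 3 (valence 4) → 1 H
  atom 5: Cl (halogen, monovalent) → 0 H
  atom 6: C, bond orders sum to 2 (valence 4) → 2 H
  atom 7: C, bond orders sum to 2 (valence 4) → 2 H
  atom 8: C, bond orders sum to 3 (valence 4) → 1 H
  atom 9: F (halogen, monovalent) → 0 H
  atom 10: C, bond orders sum to 3 (valence 4) → 1 H
  atom 11: C, bond orders sum to 4 (valence 4) → 0 H
  atom 12: O, bond orders sum to 2 (valence 2) → 0 H
  atom 13: O, bond orders sum to 2 (valence 2) → 0 H
  atom 14: C, bond orders sum to 1 (valence 4) → 3 H
  atom 15: C, bond orders sum to 2 (valence 4) → 2 H
  atom 16: C, bond orders sum to 4 (valence 4) → 0 H
  atom 17: O, bond orders sum to 2 (valence 2) → 0 H
  atom 18: O, bond orders sum to 2 (valence 2) → 0 H
  atom 19: C, bond orders sum to 1 (valence 4) → 3 H
Totals → C:13, H:22, Cl:1, F:1, O:4.
In Hill order: C13H22ClFO4.

C13H22ClFO4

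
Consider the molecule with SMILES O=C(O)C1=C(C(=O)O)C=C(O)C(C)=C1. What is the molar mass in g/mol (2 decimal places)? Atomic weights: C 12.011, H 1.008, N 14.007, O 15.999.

196.16 g/mol

First, the molecular formula is C9H8O5 (counting implicit H from valence).
  C: 9 × 12.011 = 108.099
  H: 8 × 1.008 = 8.064
  O: 5 × 15.999 = 79.995
Sum: 9×12.011 + 8×1.008 + 5×15.999 = 196.158 → 196.16 g/mol.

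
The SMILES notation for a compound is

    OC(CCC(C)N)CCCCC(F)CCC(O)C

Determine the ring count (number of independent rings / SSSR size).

In SMILES, each pair of matching ring-closure digits denotes one ring-closing bond; the number of such bonds equals the number of independent rings.
Ring-closure bonds here: 0.

0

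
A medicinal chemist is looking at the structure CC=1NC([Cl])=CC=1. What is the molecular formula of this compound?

C5H6ClN

Walk through each heavy atom and fill implicit hydrogens from standard valence (C 4, N 3, O 2, S 2, halogen 1):
  atom 1: C, bond orders sum to 1 (valence 4) → 3 H
  atom 2: C, bond orders sum to 4 (valence 4) → 0 H
  atom 3: N, bond orders sum to 2 (valence 3) → 1 H
  atom 4: C, bond orders sum to 4 (valence 4) → 0 H
  atom 5: Cl with explicit H count 0
  atom 6: C, bond orders sum to 3 (valence 4) → 1 H
  atom 7: C, bond orders sum to 3 (valence 4) → 1 H
Totals → C:5, H:6, Cl:1, N:1.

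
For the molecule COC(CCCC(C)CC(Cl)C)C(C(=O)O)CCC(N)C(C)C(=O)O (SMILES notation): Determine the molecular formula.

Walk through each heavy atom and fill implicit hydrogens from standard valence (C 4, N 3, O 2, S 2, halogen 1):
  atom 1: C, bond orders sum to 1 (valence 4) → 3 H
  atom 2: O, bond orders sum to 2 (valence 2) → 0 H
  atom 3: C, bond orders sum to 3 (valence 4) → 1 H
  atom 4: C, bond orders sum to 2 (valence 4) → 2 H
  atom 5: C, bond orders sum to 2 (valence 4) → 2 H
  atom 6: C, bond orders sum to 2 (valence 4) → 2 H
  atom 7: C, bond orders sum to 3 (valence 4) → 1 H
  atom 8: C, bond orders sum to 1 (valence 4) → 3 H
  atom 9: C, bond orders sum to 2 (valence 4) → 2 H
  atom 10: C, bond orders sum to 3 (valence 4) → 1 H
  atom 11: Cl (halogen, monovalent) → 0 H
  atom 12: C, bond orders sum to 1 (valence 4) → 3 H
  atom 13: C, bond orders sum to 3 (valence 4) → 1 H
  atom 14: C, bond orders sum to 4 (valence 4) → 0 H
  atom 15: O, bond orders sum to 2 (valence 2) → 0 H
  atom 16: O, bond orders sum to 1 (valence 2) → 1 H
  atom 17: C, bond orders sum to 2 (valence 4) → 2 H
  atom 18: C, bond orders sum to 2 (valence 4) → 2 H
  atom 19: C, bond orders sum to 3 (valence 4) → 1 H
  atom 20: N, bond orders sum to 1 (valence 3) → 2 H
  atom 21: C, bond orders sum to 3 (valence 4) → 1 H
  atom 22: C, bond orders sum to 1 (valence 4) → 3 H
  atom 23: C, bond orders sum to 4 (valence 4) → 0 H
  atom 24: O, bond orders sum to 2 (valence 2) → 0 H
  atom 25: O, bond orders sum to 1 (valence 2) → 1 H
Totals → C:18, H:34, Cl:1, N:1, O:5.
In Hill order: C18H34ClNO5.

C18H34ClNO5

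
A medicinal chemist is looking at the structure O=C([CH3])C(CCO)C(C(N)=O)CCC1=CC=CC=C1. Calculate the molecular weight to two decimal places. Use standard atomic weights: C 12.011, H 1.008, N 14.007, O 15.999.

First, the molecular formula is C15H21NO3 (counting implicit H from valence).
  C: 15 × 12.011 = 180.165
  H: 21 × 1.008 = 21.168
  N: 1 × 14.007 = 14.007
  O: 3 × 15.999 = 47.997
Sum: 15×12.011 + 21×1.008 + 1×14.007 + 3×15.999 = 263.337 → 263.34 g/mol.

263.34 g/mol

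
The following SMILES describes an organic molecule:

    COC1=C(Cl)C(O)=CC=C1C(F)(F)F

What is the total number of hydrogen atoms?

6

Walk through each heavy atom and fill implicit hydrogens from standard valence (C 4, N 3, O 2, S 2, halogen 1):
  atom 1: C, bond orders sum to 1 (valence 4) → 3 H
  atom 2: O, bond orders sum to 2 (valence 2) → 0 H
  atom 3: C, bond orders sum to 4 (valence 4) → 0 H
  atom 4: C, bond orders sum to 4 (valence 4) → 0 H
  atom 5: Cl (halogen, monovalent) → 0 H
  atom 6: C, bond orders sum to 4 (valence 4) → 0 H
  atom 7: O, bond orders sum to 1 (valence 2) → 1 H
  atom 8: C, bond orders sum to 3 (valence 4) → 1 H
  atom 9: C, bond orders sum to 3 (valence 4) → 1 H
  atom 10: C, bond orders sum to 4 (valence 4) → 0 H
  atom 11: C, bond orders sum to 4 (valence 4) → 0 H
  atom 12: F (halogen, monovalent) → 0 H
  atom 13: F (halogen, monovalent) → 0 H
  atom 14: F (halogen, monovalent) → 0 H
Total hydrogens: 6.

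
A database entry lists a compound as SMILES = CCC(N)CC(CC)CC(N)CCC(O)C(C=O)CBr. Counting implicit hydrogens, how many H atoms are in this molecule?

Walk through each heavy atom and fill implicit hydrogens from standard valence (C 4, N 3, O 2, S 2, halogen 1):
  atom 1: C, bond orders sum to 1 (valence 4) → 3 H
  atom 2: C, bond orders sum to 2 (valence 4) → 2 H
  atom 3: C, bond orders sum to 3 (valence 4) → 1 H
  atom 4: N, bond orders sum to 1 (valence 3) → 2 H
  atom 5: C, bond orders sum to 2 (valence 4) → 2 H
  atom 6: C, bond orders sum to 3 (valence 4) → 1 H
  atom 7: C, bond orders sum to 2 (valence 4) → 2 H
  atom 8: C, bond orders sum to 1 (valence 4) → 3 H
  atom 9: C, bond orders sum to 2 (valence 4) → 2 H
  atom 10: C, bond orders sum to 3 (valence 4) → 1 H
  atom 11: N, bond orders sum to 1 (valence 3) → 2 H
  atom 12: C, bond orders sum to 2 (valence 4) → 2 H
  atom 13: C, bond orders sum to 2 (valence 4) → 2 H
  atom 14: C, bond orders sum to 3 (valence 4) → 1 H
  atom 15: O, bond orders sum to 1 (valence 2) → 1 H
  atom 16: C, bond orders sum to 3 (valence 4) → 1 H
  atom 17: C, bond orders sum to 3 (valence 4) → 1 H
  atom 18: O, bond orders sum to 2 (valence 2) → 0 H
  atom 19: C, bond orders sum to 2 (valence 4) → 2 H
  atom 20: Br (halogen, monovalent) → 0 H
Total hydrogens: 31.

31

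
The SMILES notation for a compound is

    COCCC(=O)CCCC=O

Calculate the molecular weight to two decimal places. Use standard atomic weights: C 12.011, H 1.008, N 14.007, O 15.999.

158.20 g/mol

First, the molecular formula is C8H14O3 (counting implicit H from valence).
  C: 8 × 12.011 = 96.088
  H: 14 × 1.008 = 14.112
  O: 3 × 15.999 = 47.997
Sum: 8×12.011 + 14×1.008 + 3×15.999 = 158.197 → 158.20 g/mol.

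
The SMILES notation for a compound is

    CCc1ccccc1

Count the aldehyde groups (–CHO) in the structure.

0

Scan the SMILES for the aldehyde motif — none present.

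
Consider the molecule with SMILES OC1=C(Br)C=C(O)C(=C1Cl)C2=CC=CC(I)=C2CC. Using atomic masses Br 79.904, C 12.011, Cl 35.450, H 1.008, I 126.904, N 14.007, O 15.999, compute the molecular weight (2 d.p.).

453.50 g/mol

First, the molecular formula is C14H11BrClIO2 (counting implicit H from valence).
  Br: 1 × 79.904 = 79.904
  C: 14 × 12.011 = 168.154
  Cl: 1 × 35.450 = 35.450
  H: 11 × 1.008 = 11.088
  I: 1 × 126.904 = 126.904
  O: 2 × 15.999 = 31.998
Sum: 1×79.904 + 14×12.011 + 1×35.450 + 11×1.008 + 1×126.904 + 2×15.999 = 453.498 → 453.50 g/mol.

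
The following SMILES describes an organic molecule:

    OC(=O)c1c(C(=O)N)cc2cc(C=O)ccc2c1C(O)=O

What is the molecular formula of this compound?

Walk through each heavy atom and fill implicit hydrogens from standard valence (C 4, N 3, O 2, S 2, halogen 1); for lowercase aromatic atoms, an aromatic c carries 1 H when it has two neighbours and 0 H with three, and aromatic n carries 0 H:
  atom 1: O, bond orders sum to 1 (valence 2) → 1 H
  atom 2: C, bond orders sum to 4 (valence 4) → 0 H
  atom 3: O, bond orders sum to 2 (valence 2) → 0 H
  atom 4: aromatic c, 3 neighbours → 0 H
  atom 5: aromatic c, 3 neighbours → 0 H
  atom 6: C, bond orders sum to 4 (valence 4) → 0 H
  atom 7: O, bond orders sum to 2 (valence 2) → 0 H
  atom 8: N, bond orders sum to 1 (valence 3) → 2 H
  atom 9: aromatic c, 2 neighbours → 1 H
  atom 10: aromatic c, 3 neighbours → 0 H
  atom 11: aromatic c, 2 neighbours → 1 H
  atom 12: aromatic c, 3 neighbours → 0 H
  atom 13: C, bond orders sum to 3 (valence 4) → 1 H
  atom 14: O, bond orders sum to 2 (valence 2) → 0 H
  atom 15: aromatic c, 2 neighbours → 1 H
  atom 16: aromatic c, 2 neighbours → 1 H
  atom 17: aromatic c, 3 neighbours → 0 H
  atom 18: aromatic c, 3 neighbours → 0 H
  atom 19: C, bond orders sum to 4 (valence 4) → 0 H
  atom 20: O, bond orders sum to 1 (valence 2) → 1 H
  atom 21: O, bond orders sum to 2 (valence 2) → 0 H
Totals → C:14, H:9, N:1, O:6.
In Hill order: C14H9NO6.

C14H9NO6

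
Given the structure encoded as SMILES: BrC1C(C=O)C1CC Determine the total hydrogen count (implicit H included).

9

Walk through each heavy atom and fill implicit hydrogens from standard valence (C 4, N 3, O 2, S 2, halogen 1):
  atom 1: Br (halogen, monovalent) → 0 H
  atom 2: C, bond orders sum to 3 (valence 4) → 1 H
  atom 3: C, bond orders sum to 3 (valence 4) → 1 H
  atom 4: C, bond orders sum to 3 (valence 4) → 1 H
  atom 5: O, bond orders sum to 2 (valence 2) → 0 H
  atom 6: C, bond orders sum to 3 (valence 4) → 1 H
  atom 7: C, bond orders sum to 2 (valence 4) → 2 H
  atom 8: C, bond orders sum to 1 (valence 4) → 3 H
Total hydrogens: 9.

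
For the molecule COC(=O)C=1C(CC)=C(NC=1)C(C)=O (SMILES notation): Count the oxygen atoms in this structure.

Scan the SMILES for O atoms (remember two-letter symbols like Cl and Br are single atoms).
Oxygen count: 3.

3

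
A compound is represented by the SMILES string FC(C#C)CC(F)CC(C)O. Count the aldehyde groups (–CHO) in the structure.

0

Scan the SMILES for the aldehyde motif — none present.
Groups that are present: 1 alkyne, 1 hydroxyl.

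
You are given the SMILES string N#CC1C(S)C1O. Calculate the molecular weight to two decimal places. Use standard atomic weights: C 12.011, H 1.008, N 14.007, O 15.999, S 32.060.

115.15 g/mol

First, the molecular formula is C4H5NOS (counting implicit H from valence).
  C: 4 × 12.011 = 48.044
  H: 5 × 1.008 = 5.040
  N: 1 × 14.007 = 14.007
  O: 1 × 15.999 = 15.999
  S: 1 × 32.060 = 32.060
Sum: 4×12.011 + 5×1.008 + 1×14.007 + 1×15.999 + 1×32.060 = 115.150 → 115.15 g/mol.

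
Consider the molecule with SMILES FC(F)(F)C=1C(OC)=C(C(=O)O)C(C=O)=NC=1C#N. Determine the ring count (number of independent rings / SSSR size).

1

In SMILES, each pair of matching ring-closure digits denotes one ring-closing bond; the number of such bonds equals the number of independent rings.
Ring-closure bonds here: 1.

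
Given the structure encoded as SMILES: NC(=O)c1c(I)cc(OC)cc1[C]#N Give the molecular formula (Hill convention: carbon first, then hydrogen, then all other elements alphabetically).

Walk through each heavy atom and fill implicit hydrogens from standard valence (C 4, N 3, O 2, S 2, halogen 1); for lowercase aromatic atoms, an aromatic c carries 1 H when it has two neighbours and 0 H with three, and aromatic n carries 0 H:
  atom 1: N, bond orders sum to 1 (valence 3) → 2 H
  atom 2: C, bond orders sum to 4 (valence 4) → 0 H
  atom 3: O, bond orders sum to 2 (valence 2) → 0 H
  atom 4: aromatic c, 3 neighbours → 0 H
  atom 5: aromatic c, 3 neighbours → 0 H
  atom 6: I (halogen, monovalent) → 0 H
  atom 7: aromatic c, 2 neighbours → 1 H
  atom 8: aromatic c, 3 neighbours → 0 H
  atom 9: O, bond orders sum to 2 (valence 2) → 0 H
  atom 10: C, bond orders sum to 1 (valence 4) → 3 H
  atom 11: aromatic c, 2 neighbours → 1 H
  atom 12: aromatic c, 3 neighbours → 0 H
  atom 13: C with explicit H count 0
  atom 14: N, bond orders sum to 3 (valence 3) → 0 H
Totals → C:9, H:7, I:1, N:2, O:2.

C9H7IN2O2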